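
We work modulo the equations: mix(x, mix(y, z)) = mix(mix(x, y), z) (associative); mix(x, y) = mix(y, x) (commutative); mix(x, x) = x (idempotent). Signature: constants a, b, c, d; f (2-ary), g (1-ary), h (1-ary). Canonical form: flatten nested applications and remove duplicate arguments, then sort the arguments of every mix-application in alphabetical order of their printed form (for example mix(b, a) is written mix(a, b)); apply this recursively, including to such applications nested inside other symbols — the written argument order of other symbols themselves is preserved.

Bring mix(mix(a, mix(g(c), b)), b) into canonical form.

Answer: mix(a, b, g(c))

Derivation:
Merge nested applications:  mix(a, g(c), b, b)
Idempotence:  drop duplicate b
Sort arguments:  mix(a, b, g(c))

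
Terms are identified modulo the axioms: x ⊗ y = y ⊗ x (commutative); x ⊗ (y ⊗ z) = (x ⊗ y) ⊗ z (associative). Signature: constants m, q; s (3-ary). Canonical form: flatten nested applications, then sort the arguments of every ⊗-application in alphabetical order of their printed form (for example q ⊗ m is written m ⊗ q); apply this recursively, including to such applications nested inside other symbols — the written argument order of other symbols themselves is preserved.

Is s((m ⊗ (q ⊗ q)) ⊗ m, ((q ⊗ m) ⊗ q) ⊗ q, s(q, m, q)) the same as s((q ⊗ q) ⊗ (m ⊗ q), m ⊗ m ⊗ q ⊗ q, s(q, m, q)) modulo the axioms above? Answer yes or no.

Answer: no — s(m ⊗ m ⊗ q ⊗ q, m ⊗ q ⊗ q ⊗ q, s(q, m, q)) vs s(m ⊗ q ⊗ q ⊗ q, m ⊗ m ⊗ q ⊗ q, s(q, m, q))

Derivation:
Left:  s((m ⊗ (q ⊗ q)) ⊗ m, ((q ⊗ m) ⊗ q) ⊗ q, s(q, m, q))
  Work inside:  ((q ⊗ m) ⊗ q) ⊗ q
  Merge nested applications:  q ⊗ m ⊗ q ⊗ q
  Order the arguments:  m ⊗ q ⊗ q ⊗ q
  Put back:  s(m ⊗ m ⊗ q ⊗ q, m ⊗ q ⊗ q ⊗ q, s(q, m, q))
Right:  s((q ⊗ q) ⊗ (m ⊗ q), m ⊗ m ⊗ q ⊗ q, s(q, m, q))
  Focus inside:  (q ⊗ q) ⊗ (m ⊗ q)
  Flatten:  q ⊗ q ⊗ m ⊗ q
  Sort:  m ⊗ q ⊗ q ⊗ q
  Rebuild:  s(m ⊗ q ⊗ q ⊗ q, m ⊗ m ⊗ q ⊗ q, s(q, m, q))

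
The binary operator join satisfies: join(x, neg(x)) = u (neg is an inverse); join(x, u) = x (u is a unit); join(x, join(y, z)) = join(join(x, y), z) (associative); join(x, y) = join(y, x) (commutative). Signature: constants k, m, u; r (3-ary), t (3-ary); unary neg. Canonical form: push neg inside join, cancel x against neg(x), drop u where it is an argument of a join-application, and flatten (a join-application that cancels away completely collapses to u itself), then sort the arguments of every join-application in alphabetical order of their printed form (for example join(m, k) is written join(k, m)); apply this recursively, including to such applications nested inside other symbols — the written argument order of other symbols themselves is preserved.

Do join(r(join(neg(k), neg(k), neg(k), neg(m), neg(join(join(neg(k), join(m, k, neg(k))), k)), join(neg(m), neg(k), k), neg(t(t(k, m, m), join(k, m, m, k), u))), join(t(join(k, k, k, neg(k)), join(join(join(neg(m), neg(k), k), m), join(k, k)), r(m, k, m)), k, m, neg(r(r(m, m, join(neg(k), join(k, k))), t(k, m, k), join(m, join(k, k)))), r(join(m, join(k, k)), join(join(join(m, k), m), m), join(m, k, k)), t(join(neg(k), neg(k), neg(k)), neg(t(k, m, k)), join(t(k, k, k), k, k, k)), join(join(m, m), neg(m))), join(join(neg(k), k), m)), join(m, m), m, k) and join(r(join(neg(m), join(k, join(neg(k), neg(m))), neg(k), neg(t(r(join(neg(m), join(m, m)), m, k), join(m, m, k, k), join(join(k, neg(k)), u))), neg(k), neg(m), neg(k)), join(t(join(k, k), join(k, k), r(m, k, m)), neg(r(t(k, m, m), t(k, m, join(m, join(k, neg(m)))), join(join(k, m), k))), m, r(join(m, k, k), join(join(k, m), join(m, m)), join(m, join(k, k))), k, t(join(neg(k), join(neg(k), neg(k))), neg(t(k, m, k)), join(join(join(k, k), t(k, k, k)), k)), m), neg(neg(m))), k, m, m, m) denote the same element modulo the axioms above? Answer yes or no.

Left:  join(r(join(neg(k), neg(k), neg(k), neg(m), neg(join(join(neg(k), join(m, k, neg(k))), k)), join(neg(m), neg(k), k), neg(t(t(k, m, m), join(k, m, m, k), u))), join(t(join(k, k, k, neg(k)), join(join(join(neg(m), neg(k), k), m), join(k, k)), r(m, k, m)), k, m, neg(r(r(m, m, join(neg(k), join(k, k))), t(k, m, k), join(m, join(k, k)))), r(join(m, join(k, k)), join(join(join(m, k), m), m), join(m, k, k)), t(join(neg(k), neg(k), neg(k)), neg(t(k, m, k)), join(t(k, k, k), k, k, k)), join(join(m, m), neg(m))), join(join(neg(k), k), m)), join(m, m), m, k)
  Push neg inside:  distribute neg over join and collapse double neg
  Collect:  join(r(join(neg(k), neg(k), neg(k), neg(m), neg(m), neg(m), neg(t(t(k, m, m), join(k, k, m, m), u))), join(k, m, m, neg(r(r(m, m, k), t(k, m, k), join(k, k, m))), r(join(k, k, m), join(k, m, m, m), join(k, k, m)), t(join(k, k), join(k, k), r(m, k, m)), t(join(neg(k), neg(k), neg(k)), neg(t(k, m, k)), join(k, k, k, t(k, k, k)))), m), m, m, m, k)
  Order the arguments:  join(k, m, m, m, r(join(neg(k), neg(k), neg(k), neg(m), neg(m), neg(m), neg(t(t(k, m, m), join(k, k, m, m), u))), join(k, m, m, neg(r(r(m, m, k), t(k, m, k), join(k, k, m))), r(join(k, k, m), join(k, m, m, m), join(k, k, m)), t(join(k, k), join(k, k), r(m, k, m)), t(join(neg(k), neg(k), neg(k)), neg(t(k, m, k)), join(k, k, k, t(k, k, k)))), m))
Right:  join(r(join(neg(m), join(k, join(neg(k), neg(m))), neg(k), neg(t(r(join(neg(m), join(m, m)), m, k), join(m, m, k, k), join(join(k, neg(k)), u))), neg(k), neg(m), neg(k)), join(t(join(k, k), join(k, k), r(m, k, m)), neg(r(t(k, m, m), t(k, m, join(m, join(k, neg(m)))), join(join(k, m), k))), m, r(join(m, k, k), join(join(k, m), join(m, m)), join(m, join(k, k))), k, t(join(neg(k), join(neg(k), neg(k))), neg(t(k, m, k)), join(join(join(k, k), t(k, k, k)), k)), m), neg(neg(m))), k, m, m, m)
  Push neg inside:  distribute neg over join and collapse double neg
  Combine occurrences:  join(r(join(neg(k), neg(k), neg(k), neg(m), neg(m), neg(m), neg(t(r(m, m, k), join(k, k, m, m), u))), join(k, m, m, neg(r(t(k, m, m), t(k, m, k), join(k, k, m))), r(join(k, k, m), join(k, m, m, m), join(k, k, m)), t(join(k, k), join(k, k), r(m, k, m)), t(join(neg(k), neg(k), neg(k)), neg(t(k, m, k)), join(k, k, k, t(k, k, k)))), m), k, m, m, m)
  Sort arguments:  join(k, m, m, m, r(join(neg(k), neg(k), neg(k), neg(m), neg(m), neg(m), neg(t(r(m, m, k), join(k, k, m, m), u))), join(k, m, m, neg(r(t(k, m, m), t(k, m, k), join(k, k, m))), r(join(k, k, m), join(k, m, m, m), join(k, k, m)), t(join(k, k), join(k, k), r(m, k, m)), t(join(neg(k), neg(k), neg(k)), neg(t(k, m, k)), join(k, k, k, t(k, k, k)))), m))

Answer: no — join(k, m, m, m, r(join(neg(k), neg(k), neg(k), neg(m), neg(m), neg(m), neg(t(t(k, m, m), join(k, k, m, m), u))), join(k, m, m, neg(r(r(m, m, k), t(k, m, k), join(k, k, m))), r(join(k, k, m), join(k, m, m, m), join(k, k, m)), t(join(k, k), join(k, k), r(m, k, m)), t(join(neg(k), neg(k), neg(k)), neg(t(k, m, k)), join(k, k, k, t(k, k, k)))), m)) vs join(k, m, m, m, r(join(neg(k), neg(k), neg(k), neg(m), neg(m), neg(m), neg(t(r(m, m, k), join(k, k, m, m), u))), join(k, m, m, neg(r(t(k, m, m), t(k, m, k), join(k, k, m))), r(join(k, k, m), join(k, m, m, m), join(k, k, m)), t(join(k, k), join(k, k), r(m, k, m)), t(join(neg(k), neg(k), neg(k)), neg(t(k, m, k)), join(k, k, k, t(k, k, k)))), m))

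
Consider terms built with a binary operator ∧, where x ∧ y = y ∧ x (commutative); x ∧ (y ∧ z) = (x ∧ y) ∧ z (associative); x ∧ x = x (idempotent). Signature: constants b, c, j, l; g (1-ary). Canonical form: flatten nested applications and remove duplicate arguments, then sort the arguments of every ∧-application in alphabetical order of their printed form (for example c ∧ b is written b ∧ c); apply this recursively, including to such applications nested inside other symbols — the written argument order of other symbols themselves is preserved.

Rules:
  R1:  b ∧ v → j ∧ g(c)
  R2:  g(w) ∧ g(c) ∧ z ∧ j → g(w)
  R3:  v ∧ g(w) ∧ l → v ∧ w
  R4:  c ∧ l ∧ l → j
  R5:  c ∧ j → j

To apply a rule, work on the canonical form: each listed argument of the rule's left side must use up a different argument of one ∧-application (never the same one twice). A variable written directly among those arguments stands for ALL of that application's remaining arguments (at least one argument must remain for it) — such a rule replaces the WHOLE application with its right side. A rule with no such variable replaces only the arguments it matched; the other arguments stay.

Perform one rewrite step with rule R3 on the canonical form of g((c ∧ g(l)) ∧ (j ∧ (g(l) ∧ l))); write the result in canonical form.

Answer: g(c ∧ j ∧ l)

Derivation:
Canonical form:  g(c ∧ g(l) ∧ j ∧ l)
Match R3:  consume g(l), l;  v := c ∧ j, w := l
The variable takes the whole remainder — replace the entire application.
New term:  g(c ∧ j ∧ l)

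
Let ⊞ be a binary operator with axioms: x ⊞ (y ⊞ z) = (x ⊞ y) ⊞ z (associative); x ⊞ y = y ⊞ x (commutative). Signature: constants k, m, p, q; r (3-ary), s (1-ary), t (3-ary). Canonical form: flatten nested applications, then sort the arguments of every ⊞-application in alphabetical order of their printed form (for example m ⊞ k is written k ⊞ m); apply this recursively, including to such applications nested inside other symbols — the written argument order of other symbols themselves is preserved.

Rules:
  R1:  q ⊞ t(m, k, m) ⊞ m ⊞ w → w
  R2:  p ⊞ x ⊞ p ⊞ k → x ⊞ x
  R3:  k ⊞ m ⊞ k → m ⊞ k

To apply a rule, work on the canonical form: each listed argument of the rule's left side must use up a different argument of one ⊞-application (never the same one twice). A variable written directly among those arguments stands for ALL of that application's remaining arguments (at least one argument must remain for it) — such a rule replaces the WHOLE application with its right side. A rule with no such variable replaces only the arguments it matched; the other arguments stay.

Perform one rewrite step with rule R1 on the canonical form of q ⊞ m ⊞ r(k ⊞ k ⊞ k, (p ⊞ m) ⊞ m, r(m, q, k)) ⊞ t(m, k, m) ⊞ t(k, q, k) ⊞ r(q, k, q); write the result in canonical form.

Canonical form:  m ⊞ q ⊞ r(k ⊞ k ⊞ k, m ⊞ m ⊞ p, r(m, q, k)) ⊞ r(q, k, q) ⊞ t(k, q, k) ⊞ t(m, k, m)
Match R1:  consume m, q, t(m, k, m);  w := r(k ⊞ k ⊞ k, m ⊞ m ⊞ p, r(m, q, k)) ⊞ r(q, k, q) ⊞ t(k, q, k)
The extension variable absorbs all remaining arguments, so the whole application is rewritten.
Giving:  r(k ⊞ k ⊞ k, m ⊞ m ⊞ p, r(m, q, k)) ⊞ r(q, k, q) ⊞ t(k, q, k)

Answer: r(k ⊞ k ⊞ k, m ⊞ m ⊞ p, r(m, q, k)) ⊞ r(q, k, q) ⊞ t(k, q, k)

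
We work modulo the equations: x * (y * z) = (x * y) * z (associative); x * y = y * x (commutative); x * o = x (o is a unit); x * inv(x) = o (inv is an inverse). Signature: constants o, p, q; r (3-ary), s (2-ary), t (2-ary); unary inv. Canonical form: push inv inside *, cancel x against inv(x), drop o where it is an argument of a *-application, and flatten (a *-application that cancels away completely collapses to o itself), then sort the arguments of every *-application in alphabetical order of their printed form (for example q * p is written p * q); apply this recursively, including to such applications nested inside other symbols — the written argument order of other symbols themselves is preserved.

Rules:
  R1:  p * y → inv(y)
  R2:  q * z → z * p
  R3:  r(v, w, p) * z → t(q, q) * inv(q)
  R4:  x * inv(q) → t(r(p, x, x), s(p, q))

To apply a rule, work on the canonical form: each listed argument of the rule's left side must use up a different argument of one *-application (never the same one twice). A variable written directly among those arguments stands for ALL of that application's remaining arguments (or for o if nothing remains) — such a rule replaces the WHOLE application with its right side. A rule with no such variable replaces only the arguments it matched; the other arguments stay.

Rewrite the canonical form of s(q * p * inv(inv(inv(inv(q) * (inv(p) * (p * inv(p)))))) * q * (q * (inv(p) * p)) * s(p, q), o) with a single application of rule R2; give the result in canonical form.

Answer: s(p * p * p * q * q * q * s(p, q), o)

Derivation:
Canonical form:  s(p * p * q * q * q * q * s(p, q), o)
Match R2:  consume q;  z := p * p * q * q * q * s(p, q)
The variable takes the whole remainder — replace the entire application.
New term:  s(p * p * p * q * q * q * s(p, q), o)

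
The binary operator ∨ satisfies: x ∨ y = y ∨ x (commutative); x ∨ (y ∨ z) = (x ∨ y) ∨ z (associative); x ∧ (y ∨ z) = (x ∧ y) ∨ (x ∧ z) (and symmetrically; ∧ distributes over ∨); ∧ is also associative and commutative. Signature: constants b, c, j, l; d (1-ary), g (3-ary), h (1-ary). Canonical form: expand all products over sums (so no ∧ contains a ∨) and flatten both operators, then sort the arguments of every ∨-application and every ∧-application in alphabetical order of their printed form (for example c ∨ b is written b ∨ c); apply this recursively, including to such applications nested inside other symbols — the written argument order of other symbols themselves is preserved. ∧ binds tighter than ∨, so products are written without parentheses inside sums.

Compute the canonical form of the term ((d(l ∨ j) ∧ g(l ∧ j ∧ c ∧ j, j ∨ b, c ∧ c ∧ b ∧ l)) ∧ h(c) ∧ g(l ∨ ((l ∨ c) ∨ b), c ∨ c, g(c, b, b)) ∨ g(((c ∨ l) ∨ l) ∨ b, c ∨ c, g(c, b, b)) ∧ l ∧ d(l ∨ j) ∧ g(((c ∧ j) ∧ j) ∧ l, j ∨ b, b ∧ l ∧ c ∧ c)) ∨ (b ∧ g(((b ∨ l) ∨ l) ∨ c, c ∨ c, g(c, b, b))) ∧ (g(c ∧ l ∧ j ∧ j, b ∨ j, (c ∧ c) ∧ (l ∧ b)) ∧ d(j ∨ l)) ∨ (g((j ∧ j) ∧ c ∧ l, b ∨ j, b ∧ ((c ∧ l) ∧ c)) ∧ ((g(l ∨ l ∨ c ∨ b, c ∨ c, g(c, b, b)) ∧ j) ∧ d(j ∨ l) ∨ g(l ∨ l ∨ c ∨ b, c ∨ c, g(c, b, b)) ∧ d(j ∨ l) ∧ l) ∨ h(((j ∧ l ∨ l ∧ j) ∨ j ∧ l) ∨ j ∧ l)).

Answer: b ∧ d(j ∨ l) ∧ g(b ∨ c ∨ l ∨ l, c ∨ c, g(c, b, b)) ∧ g(c ∧ j ∧ j ∧ l, b ∨ j, b ∧ c ∧ c ∧ l) ∨ d(j ∨ l) ∧ g(b ∨ c ∨ l ∨ l, c ∨ c, g(c, b, b)) ∧ g(c ∧ j ∧ j ∧ l, b ∨ j, b ∧ c ∧ c ∧ l) ∧ h(c) ∨ d(j ∨ l) ∧ g(b ∨ c ∨ l ∨ l, c ∨ c, g(c, b, b)) ∧ g(c ∧ j ∧ j ∧ l, b ∨ j, b ∧ c ∧ c ∧ l) ∧ j ∨ d(j ∨ l) ∧ g(b ∨ c ∨ l ∨ l, c ∨ c, g(c, b, b)) ∧ g(c ∧ j ∧ j ∧ l, b ∨ j, b ∧ c ∧ c ∧ l) ∧ l ∨ d(j ∨ l) ∧ g(b ∨ c ∨ l ∨ l, c ∨ c, g(c, b, b)) ∧ g(c ∧ j ∧ j ∧ l, b ∨ j, b ∧ c ∧ c ∧ l) ∧ l ∨ h(j ∧ l ∨ j ∧ l ∨ j ∧ l ∨ j ∧ l)

Derivation:
Expand:  d(j ∨ l) ∧ g(b ∨ c ∨ l ∨ l, c ∨ c, g(c, b, b)) ∧ g(c ∧ j ∧ j ∧ l, b ∨ j, b ∧ c ∧ c ∧ l) ∧ h(c) ∨ d(j ∨ l) ∧ g(b ∨ c ∨ l ∨ l, c ∨ c, g(c, b, b)) ∧ g(c ∧ j ∧ j ∧ l, b ∨ j, b ∧ c ∧ c ∧ l) ∧ l ∨ b ∧ d(j ∨ l) ∧ g(b ∨ c ∨ l ∨ l, c ∨ c, g(c, b, b)) ∧ g(c ∧ j ∧ j ∧ l, b ∨ j, b ∧ c ∧ c ∧ l) ∨ d(j ∨ l) ∧ g(b ∨ c ∨ l ∨ l, c ∨ c, g(c, b, b)) ∧ g(c ∧ j ∧ j ∧ l, b ∨ j, b ∧ c ∧ c ∧ l) ∧ j ∨ d(j ∨ l) ∧ g(b ∨ c ∨ l ∨ l, c ∨ c, g(c, b, b)) ∧ g(c ∧ j ∧ j ∧ l, b ∨ j, b ∧ c ∧ c ∧ l) ∧ l ∨ h(j ∧ l ∨ j ∧ l ∨ j ∧ l ∨ j ∧ l)
Sort arguments:  b ∧ d(j ∨ l) ∧ g(b ∨ c ∨ l ∨ l, c ∨ c, g(c, b, b)) ∧ g(c ∧ j ∧ j ∧ l, b ∨ j, b ∧ c ∧ c ∧ l) ∨ d(j ∨ l) ∧ g(b ∨ c ∨ l ∨ l, c ∨ c, g(c, b, b)) ∧ g(c ∧ j ∧ j ∧ l, b ∨ j, b ∧ c ∧ c ∧ l) ∧ h(c) ∨ d(j ∨ l) ∧ g(b ∨ c ∨ l ∨ l, c ∨ c, g(c, b, b)) ∧ g(c ∧ j ∧ j ∧ l, b ∨ j, b ∧ c ∧ c ∧ l) ∧ j ∨ d(j ∨ l) ∧ g(b ∨ c ∨ l ∨ l, c ∨ c, g(c, b, b)) ∧ g(c ∧ j ∧ j ∧ l, b ∨ j, b ∧ c ∧ c ∧ l) ∧ l ∨ d(j ∨ l) ∧ g(b ∨ c ∨ l ∨ l, c ∨ c, g(c, b, b)) ∧ g(c ∧ j ∧ j ∧ l, b ∨ j, b ∧ c ∧ c ∧ l) ∧ l ∨ h(j ∧ l ∨ j ∧ l ∨ j ∧ l ∨ j ∧ l)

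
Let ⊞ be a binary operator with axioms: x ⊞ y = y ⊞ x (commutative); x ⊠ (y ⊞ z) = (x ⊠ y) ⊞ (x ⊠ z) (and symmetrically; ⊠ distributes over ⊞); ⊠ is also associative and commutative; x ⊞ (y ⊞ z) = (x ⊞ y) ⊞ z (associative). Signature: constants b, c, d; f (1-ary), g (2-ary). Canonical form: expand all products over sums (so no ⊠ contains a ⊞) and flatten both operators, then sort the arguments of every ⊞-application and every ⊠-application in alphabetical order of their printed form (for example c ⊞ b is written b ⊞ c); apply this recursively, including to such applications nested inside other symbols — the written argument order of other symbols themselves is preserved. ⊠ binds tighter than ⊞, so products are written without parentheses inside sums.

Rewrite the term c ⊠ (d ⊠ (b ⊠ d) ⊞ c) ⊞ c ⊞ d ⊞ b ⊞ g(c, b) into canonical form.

Expand:  b ⊠ c ⊠ d ⊠ d ⊞ c ⊠ c ⊞ c ⊞ d ⊞ b ⊞ g(c, b)
Sort:  b ⊞ b ⊠ c ⊠ d ⊠ d ⊞ c ⊞ c ⊠ c ⊞ d ⊞ g(c, b)

Answer: b ⊞ b ⊠ c ⊠ d ⊠ d ⊞ c ⊞ c ⊠ c ⊞ d ⊞ g(c, b)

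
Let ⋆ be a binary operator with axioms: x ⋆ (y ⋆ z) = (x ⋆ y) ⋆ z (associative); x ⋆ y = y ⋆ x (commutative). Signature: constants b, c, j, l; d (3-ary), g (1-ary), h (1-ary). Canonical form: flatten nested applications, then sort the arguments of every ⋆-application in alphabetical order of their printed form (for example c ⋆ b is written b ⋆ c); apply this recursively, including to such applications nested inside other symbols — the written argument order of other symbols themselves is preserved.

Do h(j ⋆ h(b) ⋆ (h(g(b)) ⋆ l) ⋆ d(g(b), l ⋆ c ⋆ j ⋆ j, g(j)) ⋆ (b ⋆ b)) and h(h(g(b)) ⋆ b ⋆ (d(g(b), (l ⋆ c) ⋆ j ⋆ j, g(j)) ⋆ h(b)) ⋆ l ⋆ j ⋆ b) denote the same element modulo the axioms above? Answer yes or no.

Answer: yes — both canonical forms are h(b ⋆ b ⋆ d(g(b), c ⋆ j ⋆ j ⋆ l, g(j)) ⋆ h(b) ⋆ h(g(b)) ⋆ j ⋆ l)

Derivation:
Left:  h(j ⋆ h(b) ⋆ (h(g(b)) ⋆ l) ⋆ d(g(b), l ⋆ c ⋆ j ⋆ j, g(j)) ⋆ (b ⋆ b))
  Focus inside:  j ⋆ h(b) ⋆ (h(g(b)) ⋆ l) ⋆ d(g(b), l ⋆ c ⋆ j ⋆ j, g(j)) ⋆ (b ⋆ b)
  Merge nested applications:  j ⋆ h(b) ⋆ h(g(b)) ⋆ l ⋆ d(g(b), l ⋆ c ⋆ j ⋆ j, g(j)) ⋆ b ⋆ b
  Canonicalize subterm:  d(g(b), l ⋆ c ⋆ j ⋆ j, g(j))  →  d(g(b), c ⋆ j ⋆ j ⋆ l, g(j))
  Order the arguments:  b ⋆ b ⋆ d(g(b), c ⋆ j ⋆ j ⋆ l, g(j)) ⋆ h(b) ⋆ h(g(b)) ⋆ j ⋆ l
  Put back:  h(b ⋆ b ⋆ d(g(b), c ⋆ j ⋆ j ⋆ l, g(j)) ⋆ h(b) ⋆ h(g(b)) ⋆ j ⋆ l)
Right:  h(h(g(b)) ⋆ b ⋆ (d(g(b), (l ⋆ c) ⋆ j ⋆ j, g(j)) ⋆ h(b)) ⋆ l ⋆ j ⋆ b)
  Focus inside:  h(g(b)) ⋆ b ⋆ (d(g(b), (l ⋆ c) ⋆ j ⋆ j, g(j)) ⋆ h(b)) ⋆ l ⋆ j ⋆ b
  Merge nested applications:  h(g(b)) ⋆ b ⋆ d(g(b), (l ⋆ c) ⋆ j ⋆ j, g(j)) ⋆ h(b) ⋆ l ⋆ j ⋆ b
  Simplify inside:  d(g(b), (l ⋆ c) ⋆ j ⋆ j, g(j))  →  d(g(b), c ⋆ j ⋆ j ⋆ l, g(j))
  Order the arguments:  b ⋆ b ⋆ d(g(b), c ⋆ j ⋆ j ⋆ l, g(j)) ⋆ h(b) ⋆ h(g(b)) ⋆ j ⋆ l
  Put back:  h(b ⋆ b ⋆ d(g(b), c ⋆ j ⋆ j ⋆ l, g(j)) ⋆ h(b) ⋆ h(g(b)) ⋆ j ⋆ l)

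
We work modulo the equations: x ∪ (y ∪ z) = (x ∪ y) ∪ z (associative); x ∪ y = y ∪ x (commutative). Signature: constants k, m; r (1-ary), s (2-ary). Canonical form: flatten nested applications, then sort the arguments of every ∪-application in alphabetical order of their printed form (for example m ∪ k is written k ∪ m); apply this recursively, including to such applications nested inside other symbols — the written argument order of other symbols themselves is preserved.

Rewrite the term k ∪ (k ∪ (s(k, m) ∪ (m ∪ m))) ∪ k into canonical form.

Answer: k ∪ k ∪ k ∪ m ∪ m ∪ s(k, m)

Derivation:
Merge nested applications:  k ∪ k ∪ s(k, m) ∪ m ∪ m ∪ k
Sort arguments:  k ∪ k ∪ k ∪ m ∪ m ∪ s(k, m)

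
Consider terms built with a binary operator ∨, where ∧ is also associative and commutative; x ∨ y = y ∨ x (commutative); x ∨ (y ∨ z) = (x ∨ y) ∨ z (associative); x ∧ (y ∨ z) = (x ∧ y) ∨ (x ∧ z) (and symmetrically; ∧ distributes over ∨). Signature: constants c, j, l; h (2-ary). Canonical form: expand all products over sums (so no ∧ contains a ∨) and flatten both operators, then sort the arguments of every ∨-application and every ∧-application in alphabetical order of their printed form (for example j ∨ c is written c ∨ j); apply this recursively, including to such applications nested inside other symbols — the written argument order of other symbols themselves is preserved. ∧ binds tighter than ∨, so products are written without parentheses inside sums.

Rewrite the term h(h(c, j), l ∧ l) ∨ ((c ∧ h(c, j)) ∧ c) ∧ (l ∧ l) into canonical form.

Merge nested applications:  h(h(c, j), l ∧ l) ∨ c ∧ c ∧ h(c, j) ∧ l ∧ l
Order the arguments:  c ∧ c ∧ h(c, j) ∧ l ∧ l ∨ h(h(c, j), l ∧ l)

Answer: c ∧ c ∧ h(c, j) ∧ l ∧ l ∨ h(h(c, j), l ∧ l)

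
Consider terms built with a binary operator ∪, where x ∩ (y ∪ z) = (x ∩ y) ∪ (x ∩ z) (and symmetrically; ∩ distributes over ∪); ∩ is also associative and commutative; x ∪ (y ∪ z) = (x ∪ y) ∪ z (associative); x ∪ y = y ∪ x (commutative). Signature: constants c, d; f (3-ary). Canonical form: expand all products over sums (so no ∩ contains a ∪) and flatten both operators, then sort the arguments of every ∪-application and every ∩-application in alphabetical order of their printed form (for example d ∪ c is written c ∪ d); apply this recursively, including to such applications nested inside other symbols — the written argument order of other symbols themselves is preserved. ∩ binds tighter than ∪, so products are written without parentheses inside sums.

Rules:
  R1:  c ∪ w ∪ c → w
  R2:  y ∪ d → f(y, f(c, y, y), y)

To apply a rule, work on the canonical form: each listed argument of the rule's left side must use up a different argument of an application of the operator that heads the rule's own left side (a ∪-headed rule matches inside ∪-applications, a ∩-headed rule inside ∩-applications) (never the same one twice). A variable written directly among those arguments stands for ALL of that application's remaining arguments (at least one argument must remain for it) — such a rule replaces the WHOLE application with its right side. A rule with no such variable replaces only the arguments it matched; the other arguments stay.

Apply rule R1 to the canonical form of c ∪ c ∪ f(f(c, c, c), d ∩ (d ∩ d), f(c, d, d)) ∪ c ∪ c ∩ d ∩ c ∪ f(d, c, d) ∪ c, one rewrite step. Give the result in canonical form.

Canonical form:  c ∪ c ∪ c ∪ c ∪ c ∩ c ∩ d ∪ f(d, c, d) ∪ f(f(c, c, c), d ∩ d ∩ d, f(c, d, d))
R1 matches:  uses c, c;  w := c ∪ c ∪ c ∩ c ∩ d ∪ f(d, c, d) ∪ f(f(c, c, c), d ∩ d ∩ d, f(c, d, d))
The extension variable absorbs all remaining arguments, so the whole application is rewritten.
New term:  c ∪ c ∪ c ∩ c ∩ d ∪ f(d, c, d) ∪ f(f(c, c, c), d ∩ d ∩ d, f(c, d, d))

Answer: c ∪ c ∪ c ∩ c ∩ d ∪ f(d, c, d) ∪ f(f(c, c, c), d ∩ d ∩ d, f(c, d, d))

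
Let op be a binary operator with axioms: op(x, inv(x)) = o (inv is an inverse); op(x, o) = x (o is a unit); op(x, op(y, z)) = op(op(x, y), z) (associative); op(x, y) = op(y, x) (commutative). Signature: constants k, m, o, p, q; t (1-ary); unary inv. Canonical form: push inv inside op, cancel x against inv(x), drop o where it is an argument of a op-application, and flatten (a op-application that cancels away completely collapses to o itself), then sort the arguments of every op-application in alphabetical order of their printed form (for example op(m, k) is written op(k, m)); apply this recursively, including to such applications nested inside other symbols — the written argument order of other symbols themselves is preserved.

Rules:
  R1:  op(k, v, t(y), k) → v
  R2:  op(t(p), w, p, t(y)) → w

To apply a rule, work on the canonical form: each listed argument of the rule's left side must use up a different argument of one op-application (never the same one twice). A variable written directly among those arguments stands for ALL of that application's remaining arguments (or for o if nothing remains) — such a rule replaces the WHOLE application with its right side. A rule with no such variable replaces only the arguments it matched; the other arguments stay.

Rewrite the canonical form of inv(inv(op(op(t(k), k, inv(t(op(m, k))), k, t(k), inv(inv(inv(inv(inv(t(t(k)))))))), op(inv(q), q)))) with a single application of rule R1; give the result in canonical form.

Answer: op(inv(t(op(k, m))), inv(t(t(k))), t(k))

Derivation:
Canonical form:  op(inv(t(op(k, m))), inv(t(t(k))), k, k, t(k), t(k))
R1 matches:  uses k, k, t(k);  v := op(inv(t(op(k, m))), inv(t(t(k))), t(k)), y := k
The extension variable absorbs all remaining arguments, so the whole application is rewritten.
Result:  op(inv(t(op(k, m))), inv(t(t(k))), t(k))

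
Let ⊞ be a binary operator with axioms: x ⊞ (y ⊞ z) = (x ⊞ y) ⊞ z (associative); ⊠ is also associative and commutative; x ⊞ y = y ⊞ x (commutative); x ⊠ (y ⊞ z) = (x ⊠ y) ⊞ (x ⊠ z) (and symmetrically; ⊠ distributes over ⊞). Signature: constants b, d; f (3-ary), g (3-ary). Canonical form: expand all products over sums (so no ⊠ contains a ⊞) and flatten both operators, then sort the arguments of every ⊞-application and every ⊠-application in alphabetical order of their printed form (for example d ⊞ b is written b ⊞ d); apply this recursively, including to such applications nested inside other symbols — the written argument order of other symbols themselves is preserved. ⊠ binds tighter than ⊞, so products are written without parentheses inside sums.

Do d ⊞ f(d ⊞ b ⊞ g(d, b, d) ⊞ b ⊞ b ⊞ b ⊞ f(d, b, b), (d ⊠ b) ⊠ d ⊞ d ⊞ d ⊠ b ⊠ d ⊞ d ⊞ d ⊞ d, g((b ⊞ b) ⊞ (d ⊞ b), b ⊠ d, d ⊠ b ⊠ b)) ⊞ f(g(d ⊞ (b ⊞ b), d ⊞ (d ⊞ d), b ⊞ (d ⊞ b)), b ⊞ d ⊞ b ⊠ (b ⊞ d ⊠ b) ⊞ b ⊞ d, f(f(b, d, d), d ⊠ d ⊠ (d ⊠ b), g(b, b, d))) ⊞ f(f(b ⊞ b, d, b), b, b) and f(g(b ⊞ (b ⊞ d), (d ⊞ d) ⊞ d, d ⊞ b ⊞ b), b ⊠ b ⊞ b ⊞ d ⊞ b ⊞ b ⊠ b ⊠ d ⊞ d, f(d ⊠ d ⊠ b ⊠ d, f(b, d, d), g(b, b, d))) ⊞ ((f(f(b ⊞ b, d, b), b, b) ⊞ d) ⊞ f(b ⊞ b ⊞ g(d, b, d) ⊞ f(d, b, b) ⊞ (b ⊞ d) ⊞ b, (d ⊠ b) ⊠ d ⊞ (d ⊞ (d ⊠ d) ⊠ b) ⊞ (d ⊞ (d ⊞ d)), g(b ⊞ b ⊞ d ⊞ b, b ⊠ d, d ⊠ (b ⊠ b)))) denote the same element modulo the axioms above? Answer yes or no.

Left:  d ⊞ f(d ⊞ b ⊞ g(d, b, d) ⊞ b ⊞ b ⊞ b ⊞ f(d, b, b), (d ⊠ b) ⊠ d ⊞ d ⊞ d ⊠ b ⊠ d ⊞ d ⊞ d ⊞ d, g((b ⊞ b) ⊞ (d ⊞ b), b ⊠ d, d ⊠ b ⊠ b)) ⊞ f(g(d ⊞ (b ⊞ b), d ⊞ (d ⊞ d), b ⊞ (d ⊞ b)), b ⊞ d ⊞ b ⊠ (b ⊞ d ⊠ b) ⊞ b ⊞ d, f(f(b, d, d), d ⊠ d ⊠ (d ⊠ b), g(b, b, d))) ⊞ f(f(b ⊞ b, d, b), b, b)
  Expand:  d ⊞ f(b ⊞ b ⊞ b ⊞ b ⊞ d ⊞ f(d, b, b) ⊞ g(d, b, d), b ⊠ d ⊠ d ⊞ b ⊠ d ⊠ d ⊞ d ⊞ d ⊞ d ⊞ d, g(b ⊞ b ⊞ b ⊞ d, b ⊠ d, b ⊠ b ⊠ d)) ⊞ f(g(b ⊞ b ⊞ d, d ⊞ d ⊞ d, b ⊞ b ⊞ d), b ⊞ b ⊞ b ⊠ b ⊞ b ⊠ b ⊠ d ⊞ d ⊞ d, f(f(b, d, d), b ⊠ d ⊠ d ⊠ d, g(b, b, d))) ⊞ f(f(b ⊞ b, d, b), b, b)
  Sort arguments:  d ⊞ f(b ⊞ b ⊞ b ⊞ b ⊞ d ⊞ f(d, b, b) ⊞ g(d, b, d), b ⊠ d ⊠ d ⊞ b ⊠ d ⊠ d ⊞ d ⊞ d ⊞ d ⊞ d, g(b ⊞ b ⊞ b ⊞ d, b ⊠ d, b ⊠ b ⊠ d)) ⊞ f(f(b ⊞ b, d, b), b, b) ⊞ f(g(b ⊞ b ⊞ d, d ⊞ d ⊞ d, b ⊞ b ⊞ d), b ⊞ b ⊞ b ⊠ b ⊞ b ⊠ b ⊠ d ⊞ d ⊞ d, f(f(b, d, d), b ⊠ d ⊠ d ⊠ d, g(b, b, d)))
Right:  f(g(b ⊞ (b ⊞ d), (d ⊞ d) ⊞ d, d ⊞ b ⊞ b), b ⊠ b ⊞ b ⊞ d ⊞ b ⊞ b ⊠ b ⊠ d ⊞ d, f(d ⊠ d ⊠ b ⊠ d, f(b, d, d), g(b, b, d))) ⊞ ((f(f(b ⊞ b, d, b), b, b) ⊞ d) ⊞ f(b ⊞ b ⊞ g(d, b, d) ⊞ f(d, b, b) ⊞ (b ⊞ d) ⊞ b, (d ⊠ b) ⊠ d ⊞ (d ⊞ (d ⊠ d) ⊠ b) ⊞ (d ⊞ (d ⊞ d)), g(b ⊞ b ⊞ d ⊞ b, b ⊠ d, d ⊠ (b ⊠ b))))
  Un-nest:  f(g(b ⊞ b ⊞ d, d ⊞ d ⊞ d, b ⊞ b ⊞ d), b ⊞ b ⊞ b ⊠ b ⊞ b ⊠ b ⊠ d ⊞ d ⊞ d, f(b ⊠ d ⊠ d ⊠ d, f(b, d, d), g(b, b, d))) ⊞ f(f(b ⊞ b, d, b), b, b) ⊞ d ⊞ f(b ⊞ b ⊞ b ⊞ b ⊞ d ⊞ f(d, b, b) ⊞ g(d, b, d), b ⊠ d ⊠ d ⊞ b ⊠ d ⊠ d ⊞ d ⊞ d ⊞ d ⊞ d, g(b ⊞ b ⊞ b ⊞ d, b ⊠ d, b ⊠ b ⊠ d))
  Sort:  d ⊞ f(b ⊞ b ⊞ b ⊞ b ⊞ d ⊞ f(d, b, b) ⊞ g(d, b, d), b ⊠ d ⊠ d ⊞ b ⊠ d ⊠ d ⊞ d ⊞ d ⊞ d ⊞ d, g(b ⊞ b ⊞ b ⊞ d, b ⊠ d, b ⊠ b ⊠ d)) ⊞ f(f(b ⊞ b, d, b), b, b) ⊞ f(g(b ⊞ b ⊞ d, d ⊞ d ⊞ d, b ⊞ b ⊞ d), b ⊞ b ⊞ b ⊠ b ⊞ b ⊠ b ⊠ d ⊞ d ⊞ d, f(b ⊠ d ⊠ d ⊠ d, f(b, d, d), g(b, b, d)))

Answer: no — d ⊞ f(b ⊞ b ⊞ b ⊞ b ⊞ d ⊞ f(d, b, b) ⊞ g(d, b, d), b ⊠ d ⊠ d ⊞ b ⊠ d ⊠ d ⊞ d ⊞ d ⊞ d ⊞ d, g(b ⊞ b ⊞ b ⊞ d, b ⊠ d, b ⊠ b ⊠ d)) ⊞ f(f(b ⊞ b, d, b), b, b) ⊞ f(g(b ⊞ b ⊞ d, d ⊞ d ⊞ d, b ⊞ b ⊞ d), b ⊞ b ⊞ b ⊠ b ⊞ b ⊠ b ⊠ d ⊞ d ⊞ d, f(f(b, d, d), b ⊠ d ⊠ d ⊠ d, g(b, b, d))) vs d ⊞ f(b ⊞ b ⊞ b ⊞ b ⊞ d ⊞ f(d, b, b) ⊞ g(d, b, d), b ⊠ d ⊠ d ⊞ b ⊠ d ⊠ d ⊞ d ⊞ d ⊞ d ⊞ d, g(b ⊞ b ⊞ b ⊞ d, b ⊠ d, b ⊠ b ⊠ d)) ⊞ f(f(b ⊞ b, d, b), b, b) ⊞ f(g(b ⊞ b ⊞ d, d ⊞ d ⊞ d, b ⊞ b ⊞ d), b ⊞ b ⊞ b ⊠ b ⊞ b ⊠ b ⊠ d ⊞ d ⊞ d, f(b ⊠ d ⊠ d ⊠ d, f(b, d, d), g(b, b, d)))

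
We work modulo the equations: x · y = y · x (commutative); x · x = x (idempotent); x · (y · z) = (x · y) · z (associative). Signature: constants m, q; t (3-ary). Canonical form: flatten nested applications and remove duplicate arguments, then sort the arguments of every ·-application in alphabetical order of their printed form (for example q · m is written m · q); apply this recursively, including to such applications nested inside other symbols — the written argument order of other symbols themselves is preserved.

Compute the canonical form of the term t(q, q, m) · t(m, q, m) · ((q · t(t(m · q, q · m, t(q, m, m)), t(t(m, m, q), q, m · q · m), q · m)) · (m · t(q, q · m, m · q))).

Un-nest:  t(q, q, m) · t(m, q, m) · q · t(t(m · q, q · m, t(q, m, m)), t(t(m, m, q), q, m · q · m), q · m) · m · t(q, q · m, m · q)
Canonicalize subterm:  t(t(m · q, q · m, t(q, m, m)), t(t(m, m, q), q, m · q · m), q · m)  →  t(t(m · q, m · q, t(q, m, m)), t(t(m, m, q), q, m · q), m · q)
Canonicalize subterm:  t(q, q · m, m · q)  →  t(q, m · q, m · q)
Order the arguments:  m · q · t(m, q, m) · t(q, m · q, m · q) · t(q, q, m) · t(t(m · q, m · q, t(q, m, m)), t(t(m, m, q), q, m · q), m · q)

Answer: m · q · t(m, q, m) · t(q, m · q, m · q) · t(q, q, m) · t(t(m · q, m · q, t(q, m, m)), t(t(m, m, q), q, m · q), m · q)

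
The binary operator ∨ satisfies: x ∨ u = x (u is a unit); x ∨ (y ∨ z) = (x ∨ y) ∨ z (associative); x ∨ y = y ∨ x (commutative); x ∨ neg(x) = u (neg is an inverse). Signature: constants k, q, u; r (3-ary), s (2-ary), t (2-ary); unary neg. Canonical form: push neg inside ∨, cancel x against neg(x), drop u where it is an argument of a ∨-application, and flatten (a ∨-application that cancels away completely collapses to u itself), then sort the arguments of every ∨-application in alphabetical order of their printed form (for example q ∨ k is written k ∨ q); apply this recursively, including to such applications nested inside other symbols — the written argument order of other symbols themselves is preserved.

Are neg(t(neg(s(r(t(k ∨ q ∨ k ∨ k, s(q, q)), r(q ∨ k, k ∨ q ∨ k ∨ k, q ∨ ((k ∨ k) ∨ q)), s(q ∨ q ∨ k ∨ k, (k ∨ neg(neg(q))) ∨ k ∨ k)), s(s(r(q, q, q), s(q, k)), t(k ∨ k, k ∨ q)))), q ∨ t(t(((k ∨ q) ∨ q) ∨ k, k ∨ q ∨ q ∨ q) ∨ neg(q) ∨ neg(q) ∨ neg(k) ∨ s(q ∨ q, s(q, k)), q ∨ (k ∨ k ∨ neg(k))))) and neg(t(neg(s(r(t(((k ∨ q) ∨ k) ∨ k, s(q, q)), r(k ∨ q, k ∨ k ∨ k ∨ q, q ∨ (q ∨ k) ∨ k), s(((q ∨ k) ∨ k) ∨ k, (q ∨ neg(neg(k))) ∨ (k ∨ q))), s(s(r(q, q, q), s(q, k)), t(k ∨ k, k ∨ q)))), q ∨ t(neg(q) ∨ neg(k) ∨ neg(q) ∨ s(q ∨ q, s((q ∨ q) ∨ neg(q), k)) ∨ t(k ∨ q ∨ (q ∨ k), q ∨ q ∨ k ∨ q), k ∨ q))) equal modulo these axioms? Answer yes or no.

Left:  neg(t(neg(s(r(t(k ∨ q ∨ k ∨ k, s(q, q)), r(q ∨ k, k ∨ q ∨ k ∨ k, q ∨ ((k ∨ k) ∨ q)), s(q ∨ q ∨ k ∨ k, (k ∨ neg(neg(q))) ∨ k ∨ k)), s(s(r(q, q, q), s(q, k)), t(k ∨ k, k ∨ q)))), q ∨ t(t(((k ∨ q) ∨ q) ∨ k, k ∨ q ∨ q ∨ q) ∨ neg(q) ∨ neg(q) ∨ neg(k) ∨ s(q ∨ q, s(q, k)), q ∨ (k ∨ k ∨ neg(k)))))
  Push neg inside:  distribute neg over ∨ and collapse double neg
  Collect:  neg(t(neg(s(r(t(k ∨ k ∨ k ∨ q, s(q, q)), r(k ∨ q, k ∨ k ∨ k ∨ q, k ∨ k ∨ q ∨ q), s(k ∨ k ∨ q ∨ q, k ∨ k ∨ k ∨ q)), s(s(r(q, q, q), s(q, k)), t(k ∨ k, k ∨ q)))), q ∨ t(neg(k) ∨ neg(q) ∨ neg(q) ∨ s(q ∨ q, s(q, k)) ∨ t(k ∨ k ∨ q ∨ q, k ∨ q ∨ q ∨ q), k ∨ q)))
Right:  neg(t(neg(s(r(t(((k ∨ q) ∨ k) ∨ k, s(q, q)), r(k ∨ q, k ∨ k ∨ k ∨ q, q ∨ (q ∨ k) ∨ k), s(((q ∨ k) ∨ k) ∨ k, (q ∨ neg(neg(k))) ∨ (k ∨ q))), s(s(r(q, q, q), s(q, k)), t(k ∨ k, k ∨ q)))), q ∨ t(neg(q) ∨ neg(k) ∨ neg(q) ∨ s(q ∨ q, s((q ∨ q) ∨ neg(q), k)) ∨ t(k ∨ q ∨ (q ∨ k), q ∨ q ∨ k ∨ q), k ∨ q)))
  Push neg inside:  distribute neg over ∨ and collapse double neg
  Combine occurrences:  neg(t(neg(s(r(t(k ∨ k ∨ k ∨ q, s(q, q)), r(k ∨ q, k ∨ k ∨ k ∨ q, k ∨ k ∨ q ∨ q), s(k ∨ k ∨ k ∨ q, k ∨ k ∨ q ∨ q)), s(s(r(q, q, q), s(q, k)), t(k ∨ k, k ∨ q)))), q ∨ t(neg(k) ∨ neg(q) ∨ neg(q) ∨ s(q ∨ q, s(q, k)) ∨ t(k ∨ k ∨ q ∨ q, k ∨ q ∨ q ∨ q), k ∨ q)))

Answer: no — neg(t(neg(s(r(t(k ∨ k ∨ k ∨ q, s(q, q)), r(k ∨ q, k ∨ k ∨ k ∨ q, k ∨ k ∨ q ∨ q), s(k ∨ k ∨ q ∨ q, k ∨ k ∨ k ∨ q)), s(s(r(q, q, q), s(q, k)), t(k ∨ k, k ∨ q)))), q ∨ t(neg(k) ∨ neg(q) ∨ neg(q) ∨ s(q ∨ q, s(q, k)) ∨ t(k ∨ k ∨ q ∨ q, k ∨ q ∨ q ∨ q), k ∨ q))) vs neg(t(neg(s(r(t(k ∨ k ∨ k ∨ q, s(q, q)), r(k ∨ q, k ∨ k ∨ k ∨ q, k ∨ k ∨ q ∨ q), s(k ∨ k ∨ k ∨ q, k ∨ k ∨ q ∨ q)), s(s(r(q, q, q), s(q, k)), t(k ∨ k, k ∨ q)))), q ∨ t(neg(k) ∨ neg(q) ∨ neg(q) ∨ s(q ∨ q, s(q, k)) ∨ t(k ∨ k ∨ q ∨ q, k ∨ q ∨ q ∨ q), k ∨ q)))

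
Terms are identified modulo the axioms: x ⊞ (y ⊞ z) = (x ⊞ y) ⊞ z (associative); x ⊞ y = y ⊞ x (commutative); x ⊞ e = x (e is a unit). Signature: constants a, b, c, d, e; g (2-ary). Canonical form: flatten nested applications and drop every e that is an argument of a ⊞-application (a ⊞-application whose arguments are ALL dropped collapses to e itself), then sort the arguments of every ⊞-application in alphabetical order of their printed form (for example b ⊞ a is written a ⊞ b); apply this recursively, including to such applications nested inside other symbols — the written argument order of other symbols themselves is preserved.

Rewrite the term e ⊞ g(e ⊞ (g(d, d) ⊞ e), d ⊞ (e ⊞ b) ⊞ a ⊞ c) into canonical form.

Canonicalize subterm:  g(e ⊞ (g(d, d) ⊞ e), d ⊞ (e ⊞ b) ⊞ a ⊞ c)  →  g(g(d, d), a ⊞ b ⊞ c ⊞ d)
Units out:  drop e
Sort:  g(g(d, d), a ⊞ b ⊞ c ⊞ d)

Answer: g(g(d, d), a ⊞ b ⊞ c ⊞ d)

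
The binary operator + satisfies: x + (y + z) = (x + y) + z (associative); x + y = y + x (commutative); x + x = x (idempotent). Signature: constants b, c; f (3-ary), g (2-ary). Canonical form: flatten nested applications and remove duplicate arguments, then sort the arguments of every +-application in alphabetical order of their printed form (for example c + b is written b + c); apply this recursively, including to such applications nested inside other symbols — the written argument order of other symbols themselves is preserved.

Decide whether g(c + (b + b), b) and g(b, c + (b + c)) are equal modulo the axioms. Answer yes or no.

Answer: no — g(b + c, b) vs g(b, b + c)

Derivation:
Left:  g(c + (b + b), b)
  Descend into:  c + (b + b)
  Un-nest:  c + b + b
  Drop duplicates:  drop duplicate b
  Sort:  b + c
  Put back:  g(b + c, b)
Right:  g(b, c + (b + c))
  Focus inside:  c + (b + c)
  Un-nest:  c + b + c
  Idempotence:  drop duplicate c
  Sort arguments:  b + c
  Rebuild:  g(b, b + c)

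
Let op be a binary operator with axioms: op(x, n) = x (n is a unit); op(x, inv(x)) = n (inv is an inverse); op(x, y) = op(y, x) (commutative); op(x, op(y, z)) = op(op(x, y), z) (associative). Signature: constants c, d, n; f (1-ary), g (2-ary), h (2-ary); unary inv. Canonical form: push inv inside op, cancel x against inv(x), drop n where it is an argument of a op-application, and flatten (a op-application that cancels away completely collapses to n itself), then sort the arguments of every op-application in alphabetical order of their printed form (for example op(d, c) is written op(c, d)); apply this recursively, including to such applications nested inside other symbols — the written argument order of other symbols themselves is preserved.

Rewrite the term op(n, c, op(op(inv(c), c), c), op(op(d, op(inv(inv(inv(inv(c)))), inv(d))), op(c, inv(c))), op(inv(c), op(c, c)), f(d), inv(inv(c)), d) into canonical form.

Push inv inside:  distribute inv over op and collapse double inv
Collect terms:  op(c, c, c, c, c, d, f(d))

Answer: op(c, c, c, c, c, d, f(d))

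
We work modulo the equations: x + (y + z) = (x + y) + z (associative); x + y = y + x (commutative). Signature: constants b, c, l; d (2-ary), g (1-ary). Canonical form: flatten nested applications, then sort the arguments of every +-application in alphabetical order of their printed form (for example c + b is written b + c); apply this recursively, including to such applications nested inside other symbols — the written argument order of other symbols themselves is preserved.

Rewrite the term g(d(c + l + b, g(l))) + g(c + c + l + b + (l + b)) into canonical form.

Answer: g(b + b + c + c + l + l) + g(d(b + c + l, g(l)))

Derivation:
Simplify inside:  g(d(c + l + b, g(l)))  →  g(d(b + c + l, g(l)))
Simplify inside:  g(c + c + l + b + (l + b))  →  g(b + b + c + c + l + l)
Sort:  g(b + b + c + c + l + l) + g(d(b + c + l, g(l)))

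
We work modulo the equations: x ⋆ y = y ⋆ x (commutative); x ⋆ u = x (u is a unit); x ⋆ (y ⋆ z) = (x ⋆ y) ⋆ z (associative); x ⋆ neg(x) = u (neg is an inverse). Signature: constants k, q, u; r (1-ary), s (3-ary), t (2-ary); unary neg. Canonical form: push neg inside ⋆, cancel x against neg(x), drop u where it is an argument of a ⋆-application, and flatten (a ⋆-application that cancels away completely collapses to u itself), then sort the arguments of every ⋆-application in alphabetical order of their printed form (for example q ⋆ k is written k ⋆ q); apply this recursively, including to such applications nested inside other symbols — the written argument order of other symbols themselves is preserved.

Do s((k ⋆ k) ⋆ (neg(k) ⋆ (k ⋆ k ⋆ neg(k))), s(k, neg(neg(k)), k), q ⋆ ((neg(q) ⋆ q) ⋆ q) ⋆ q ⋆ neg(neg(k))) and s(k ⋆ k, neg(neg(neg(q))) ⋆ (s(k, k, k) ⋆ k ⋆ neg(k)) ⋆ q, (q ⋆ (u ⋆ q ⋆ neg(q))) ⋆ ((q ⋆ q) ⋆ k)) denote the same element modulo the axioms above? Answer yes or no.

Answer: yes — both canonical forms are s(k ⋆ k, s(k, k, k), k ⋆ q ⋆ q ⋆ q)

Derivation:
Left:  s((k ⋆ k) ⋆ (neg(k) ⋆ (k ⋆ k ⋆ neg(k))), s(k, neg(neg(k)), k), q ⋆ ((neg(q) ⋆ q) ⋆ q) ⋆ q ⋆ neg(neg(k)))
  Descend into:  q ⋆ ((neg(q) ⋆ q) ⋆ q) ⋆ q ⋆ neg(neg(k))
  Push neg inside:  distribute neg over ⋆ and collapse double neg
  Collect terms:  q ⋆ q ⋆ q ⋆ k
  Order the arguments:  k ⋆ q ⋆ q ⋆ q
  Rebuild:  s(k ⋆ k, s(k, k, k), k ⋆ q ⋆ q ⋆ q)
Right:  s(k ⋆ k, neg(neg(neg(q))) ⋆ (s(k, k, k) ⋆ k ⋆ neg(k)) ⋆ q, (q ⋆ (u ⋆ q ⋆ neg(q))) ⋆ ((q ⋆ q) ⋆ k))
  Focus inside:  neg(neg(neg(q))) ⋆ (s(k, k, k) ⋆ k ⋆ neg(k)) ⋆ q
  Push neg inside:  distribute neg over ⋆ and collapse double neg
  Cancel:  q cancels; k cancels
  Combine occurrences:  s(k, k, k)
  Put back:  s(k ⋆ k, s(k, k, k), k ⋆ q ⋆ q ⋆ q)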